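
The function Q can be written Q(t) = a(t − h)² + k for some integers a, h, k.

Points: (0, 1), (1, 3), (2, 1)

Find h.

First differences 2, -2; second difference -4 = 2a, so a = -2.
Expanding, the t-coefficient is −2ah = 4h; matching it to the data gives h = 1, and then k = 3.
So Q(t) = -2(t − 1)² + 3.
Hence h = 1.

1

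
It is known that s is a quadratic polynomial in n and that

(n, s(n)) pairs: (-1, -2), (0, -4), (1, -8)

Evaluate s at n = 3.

Write s(n) = an² + bn + c; the 3 given values yield a linear system in the 3 coefficients.
Solving, s(n) = -n² - 3n - 4.
Then s(3) = -22.

-22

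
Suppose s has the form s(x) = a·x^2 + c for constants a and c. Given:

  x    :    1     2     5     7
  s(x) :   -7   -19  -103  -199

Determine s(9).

-327

From s(1) = -7 and s(2) = -19: 1a + c = -7 and 4a + c = -19.
Subtracting: 3a = -12, so a = -4; then c = -7 − (-4)·1 = -3.
So s(x) = -4x² − 3, and s(9) = -327.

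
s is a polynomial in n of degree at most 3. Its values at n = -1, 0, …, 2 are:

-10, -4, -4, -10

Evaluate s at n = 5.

-64

Write s(n) = an³ + bn² + cn + d; the 4 given values yield a linear system in the 4 coefficients.
Solving, the leading coefficient vanishes, and s(n) = -3n² + 3n - 4.
Then s(5) = -64.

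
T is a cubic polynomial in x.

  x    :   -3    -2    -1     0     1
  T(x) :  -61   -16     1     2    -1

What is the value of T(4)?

Write T(x) = ax³ + bx² + cx + d; the 5 given values yield a linear system in the 4 coefficients.
Solving, T(x) = 2x³ - 2x² - 3x + 2.
Then T(4) = 86.

86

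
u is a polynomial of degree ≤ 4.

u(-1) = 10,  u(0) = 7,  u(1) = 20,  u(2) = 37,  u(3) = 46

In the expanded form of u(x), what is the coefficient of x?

First differences: -3, 13, 17, 9. Second differences: 16, 4, -8. Third differences: -12, -12.
Level-3 differences are constant, so u has degree 3.
Fitting a degree-3 polynomial gives u(x) = -2x³ + 8x² + 7x + 7.
The coefficient of x is 7.

7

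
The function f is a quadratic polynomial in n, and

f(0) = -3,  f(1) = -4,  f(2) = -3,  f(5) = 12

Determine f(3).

Write f(n) = an² + bn + c; the 4 given values yield a linear system in the 3 coefficients.
Solving, f(n) = n² - 2n - 3.
Then f(3) = 0.

0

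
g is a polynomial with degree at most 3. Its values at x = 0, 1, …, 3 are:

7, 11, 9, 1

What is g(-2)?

-19

First differences: 4, -2, -8. Second differences: -6, -6.
Level-2 differences are constant, so g has degree 2.
Fitting a degree-2 polynomial gives g(x) = -3x² + 7x + 7.
Then g(-2) = -19.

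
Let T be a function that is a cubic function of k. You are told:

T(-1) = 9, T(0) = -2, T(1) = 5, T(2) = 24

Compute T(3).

Write T(k) = ak³ + bk² + ck + d; the 4 given values yield a linear system in the 4 coefficients.
Solving, T(k) = -k³ + 9k² - k - 2.
Then T(3) = 49.

49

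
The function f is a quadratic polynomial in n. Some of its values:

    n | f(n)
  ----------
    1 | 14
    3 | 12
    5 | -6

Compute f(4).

5

Write f(n) = an² + bn + c; the 3 given values yield a linear system in the 3 coefficients.
Solving, f(n) = -2n² + 7n + 9.
Then f(4) = 5.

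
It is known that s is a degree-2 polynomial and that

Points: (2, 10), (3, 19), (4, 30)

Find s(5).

43

Write s(m) = am² + bm + c; the 3 given values yield a linear system in the 3 coefficients.
Solving, s(m) = m² + 4m - 2.
Then s(5) = 43.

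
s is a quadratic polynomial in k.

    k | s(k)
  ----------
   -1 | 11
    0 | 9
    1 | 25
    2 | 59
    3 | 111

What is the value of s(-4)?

125

Write s(k) = ak² + bk + c; the 5 given values yield a linear system in the 3 coefficients.
Solving, s(k) = 9k² + 7k + 9.
Then s(-4) = 125.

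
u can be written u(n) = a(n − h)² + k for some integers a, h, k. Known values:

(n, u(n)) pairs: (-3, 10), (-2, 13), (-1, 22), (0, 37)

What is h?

-3

First differences 3, 9, 15; second difference 6 = 2a, so a = 3.
Expanding, the n-coefficient is −2ah = -6h; matching it to the data gives h = -3, and then k = 10.
So u(n) = 3(n + 3)² + 10.
Hence h = -3.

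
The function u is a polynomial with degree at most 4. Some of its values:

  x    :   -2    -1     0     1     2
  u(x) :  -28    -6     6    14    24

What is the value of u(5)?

126

First differences: 22, 12, 8, 10. Second differences: -10, -4, 2. Third differences: 6, 6.
Level-3 differences are constant, so u has degree 3.
Fitting a degree-3 polynomial gives u(x) = x³ - 2x² + 9x + 6.
Then u(5) = 126.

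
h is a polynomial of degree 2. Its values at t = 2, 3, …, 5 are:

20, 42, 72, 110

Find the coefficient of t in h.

First differences: 22, 30, 38. Second differences: 8, 8.
Level-2 differences are constant, so h has degree 2.
Fitting a degree-2 polynomial gives h(t) = 4t² + 2t.
The coefficient of t is 2.

2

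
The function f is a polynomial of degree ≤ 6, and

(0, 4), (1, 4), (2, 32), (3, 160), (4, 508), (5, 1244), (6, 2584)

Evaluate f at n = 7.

4792

Write f(n) = an^6 + bn^5 + cn^4 + dn³ + en² + pn + q; the 7 given values yield a linear system in the 7 coefficients.
Solving, the top 2 coefficients vanish, and f(n) = 2n^4 - 2n + 4.
Then f(7) = 4792.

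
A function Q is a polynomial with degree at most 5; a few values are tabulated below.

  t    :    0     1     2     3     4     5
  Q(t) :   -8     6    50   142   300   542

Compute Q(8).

First differences: 14, 44, 92, 158, 242. Second differences: 30, 48, 66, 84. Third differences: 18, 18, 18.
Level-3 differences are constant, so Q has degree 3.
Fitting a degree-3 polynomial gives Q(t) = 3t³ + 6t² + 5t - 8.
Then Q(8) = 1952.

1952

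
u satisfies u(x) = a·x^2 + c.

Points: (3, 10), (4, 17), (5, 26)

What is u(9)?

From u(3) = 10 and u(4) = 17: 9a + c = 10 and 16a + c = 17.
Subtracting: 7a = 7, so a = 1; then c = 10 − 1·9 = 1.
So u(x) = 1x² + 1, and u(9) = 82.

82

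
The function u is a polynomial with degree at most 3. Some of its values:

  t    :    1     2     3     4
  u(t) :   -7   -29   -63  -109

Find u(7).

-319

First differences: -22, -34, -46. Second differences: -12, -12.
Level-2 differences are constant, so u has degree 2.
Fitting a degree-2 polynomial gives u(t) = -6t² - 4t + 3.
Then u(7) = -319.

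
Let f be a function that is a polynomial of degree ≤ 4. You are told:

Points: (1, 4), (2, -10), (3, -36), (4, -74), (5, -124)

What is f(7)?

-260

First differences: -14, -26, -38, -50. Second differences: -12, -12, -12.
Level-2 differences are constant, so f has degree 2.
Fitting a degree-2 polynomial gives f(k) = -6k² + 4k + 6.
Then f(7) = -260.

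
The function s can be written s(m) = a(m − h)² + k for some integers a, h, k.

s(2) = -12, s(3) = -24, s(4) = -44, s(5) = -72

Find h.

First differences -12, -20, -28; second difference -8 = 2a, so a = -4.
Expanding, the m-coefficient is −2ah = 8h; matching it to the data gives h = 1, and then k = -8.
So s(m) = -4(m − 1)² − 8.
Hence h = 1.

1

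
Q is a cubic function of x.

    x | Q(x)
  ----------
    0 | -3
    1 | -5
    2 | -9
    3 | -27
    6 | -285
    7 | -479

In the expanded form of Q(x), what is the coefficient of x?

Write Q(x) = ax³ + bx² + cx + d; the 6 given values yield a linear system in the 4 coefficients.
Solving, Q(x) = -2x³ + 5x² - 5x - 3.
The coefficient of x is -5.

-5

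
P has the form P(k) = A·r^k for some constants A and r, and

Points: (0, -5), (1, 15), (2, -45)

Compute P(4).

-405

Consecutive ratio: 15/(-5) = -3, and -45/15 = -3, so r = -3.
Then A·(-3)^0 = -5 gives A = -5, and P(k) = -5·(-3)^k.
P(4) = -5·(-3)^4 = -405.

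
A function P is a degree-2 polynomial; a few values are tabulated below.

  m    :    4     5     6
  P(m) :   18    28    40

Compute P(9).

Write P(m) = am² + bm + c; the 3 given values yield a linear system in the 3 coefficients.
Solving, P(m) = m² + m - 2.
Then P(9) = 88.

88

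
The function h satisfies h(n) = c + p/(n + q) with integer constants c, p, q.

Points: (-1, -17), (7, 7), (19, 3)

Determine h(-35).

(h(n) − c)(n + q) = p for each data point; the three points give a linear system in c and q, then p follows.
Solving: c = 1, q = -1, p = 36, so h(n) = 1 + 36/(n − 1).
Then h(-35) = 1 + 36/(-36) = 0.

0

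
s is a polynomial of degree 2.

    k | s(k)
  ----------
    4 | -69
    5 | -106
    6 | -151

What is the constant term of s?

-1

Write s(k) = ak² + bk + c; the 3 given values yield a linear system in the 3 coefficients.
Solving, s(k) = -4k² - k - 1.
The constant term is s(0) = -1.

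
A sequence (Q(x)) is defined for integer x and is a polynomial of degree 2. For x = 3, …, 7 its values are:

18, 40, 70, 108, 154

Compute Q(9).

First differences: 22, 30, 38, 46. Second differences: 8, 8, 8.
Level-2 differences are constant, so Q has degree 2.
Fitting a degree-2 polynomial gives Q(x) = 4x² - 6x.
Then Q(9) = 270.

270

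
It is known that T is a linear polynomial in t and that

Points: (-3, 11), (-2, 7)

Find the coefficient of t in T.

Write T(t) = at + b; the 2 given values yield a linear system in the 2 coefficients.
Solving, T(t) = -4t - 1.
The coefficient of t is -4.

-4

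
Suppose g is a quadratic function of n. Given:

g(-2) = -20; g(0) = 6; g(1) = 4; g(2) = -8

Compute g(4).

-62

Write g(n) = an² + bn + c; the 4 given values yield a linear system in the 3 coefficients.
Solving, g(n) = -5n² + 3n + 6.
Then g(4) = -62.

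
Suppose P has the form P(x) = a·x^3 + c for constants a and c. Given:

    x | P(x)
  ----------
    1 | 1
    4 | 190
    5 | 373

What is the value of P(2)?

22

From P(1) = 1 and P(4) = 190: 1a + c = 1 and 64a + c = 190.
Subtracting: 63a = 189, so a = 3; then c = 1 − 3·1 = -2.
So P(x) = 3x³ − 2, and P(2) = 22.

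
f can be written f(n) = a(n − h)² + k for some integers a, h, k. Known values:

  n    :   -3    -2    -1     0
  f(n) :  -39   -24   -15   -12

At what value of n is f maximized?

0

First differences 15, 9, 3; second difference -6 = 2a, so a = -3.
Expanding, the n-coefficient is −2ah = 6h; matching it to the data gives h = 0, and then k = -12.
So f(n) = -3(n + 0)² − 12.
Hence h = 0.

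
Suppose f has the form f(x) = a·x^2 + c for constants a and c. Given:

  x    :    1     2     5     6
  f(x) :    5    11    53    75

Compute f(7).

101

From f(1) = 5 and f(2) = 11: 1a + c = 5 and 4a + c = 11.
Subtracting: 3a = 6, so a = 2; then c = 5 − 2·1 = 3.
So f(x) = 2x² + 3, and f(7) = 101.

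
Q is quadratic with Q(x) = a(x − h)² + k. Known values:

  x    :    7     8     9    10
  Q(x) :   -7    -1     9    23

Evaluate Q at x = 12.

First differences 6, 10, 14; second difference 4 = 2a, so a = 2.
Expanding, the x-coefficient is −2ah = -4h; matching it to the data gives h = 6, and then k = -9.
So Q(x) = 2(x − 6)² − 9.
Q(12) = 2·6² − 9 = 63.

63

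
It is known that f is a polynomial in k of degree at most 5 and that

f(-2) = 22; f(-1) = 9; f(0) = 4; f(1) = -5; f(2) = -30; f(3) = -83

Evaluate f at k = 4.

-176

First differences: -13, -5, -9, -25, -53. Second differences: 8, -4, -16, -28. Third differences: -12, -12, -12.
Level-3 differences are constant, so f has degree 3.
Fitting a degree-3 polynomial gives f(k) = -2k³ - 2k² - 5k + 4.
Then f(4) = -176.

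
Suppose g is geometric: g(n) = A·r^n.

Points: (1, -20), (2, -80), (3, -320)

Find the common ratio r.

Consecutive ratio: -80/(-20) = 4, and -320/(-80) = 4, so r = 4.
Then A·4^1 = -20 gives A = -5, and g(n) = -5·4^n.

4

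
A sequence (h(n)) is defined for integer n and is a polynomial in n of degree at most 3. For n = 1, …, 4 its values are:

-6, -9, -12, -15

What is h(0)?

Write h(n) = an³ + bn² + cn + d; the 4 given values yield a linear system in the 4 coefficients.
Solving, the top 2 coefficients vanish, and h(n) = -3n - 3.
The constant term is h(0) = -3.

-3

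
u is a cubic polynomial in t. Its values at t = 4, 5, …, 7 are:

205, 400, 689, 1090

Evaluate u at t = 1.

4

Write u(t) = at³ + bt² + ct + d; the 4 given values yield a linear system in the 4 coefficients.
Solving, u(t) = 3t³ + 2t² - 6t + 5.
Then u(1) = 4.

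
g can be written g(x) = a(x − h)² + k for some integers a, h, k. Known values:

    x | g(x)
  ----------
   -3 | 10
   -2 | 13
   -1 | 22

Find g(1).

First differences 3, 9; second difference 6 = 2a, so a = 3.
Expanding, the x-coefficient is −2ah = -6h; matching it to the data gives h = -3, and then k = 10.
So g(x) = 3(x + 3)² + 10.
g(1) = 3·4² + 10 = 58.

58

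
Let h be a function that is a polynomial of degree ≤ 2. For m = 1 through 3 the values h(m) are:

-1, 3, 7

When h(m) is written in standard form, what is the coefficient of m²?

First differences: 4, 4.
Level-1 differences are constant, so h has degree 1.
Fitting a degree-1 polynomial gives h(m) = 4m - 5.
The coefficient of m² is 0.

0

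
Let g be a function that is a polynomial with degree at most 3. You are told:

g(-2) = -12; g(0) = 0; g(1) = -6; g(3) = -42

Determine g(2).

-20

Write g(t) = at³ + bt² + ct + d; the 4 given values yield a linear system in the 4 coefficients.
Solving, the leading coefficient vanishes, and g(t) = -4t² - 2t.
Then g(2) = -20.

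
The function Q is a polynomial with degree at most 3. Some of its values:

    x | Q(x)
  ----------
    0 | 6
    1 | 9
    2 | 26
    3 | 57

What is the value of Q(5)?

161

First differences: 3, 17, 31. Second differences: 14, 14.
Level-2 differences are constant, so Q has degree 2.
Fitting a degree-2 polynomial gives Q(x) = 7x² - 4x + 6.
Then Q(5) = 161.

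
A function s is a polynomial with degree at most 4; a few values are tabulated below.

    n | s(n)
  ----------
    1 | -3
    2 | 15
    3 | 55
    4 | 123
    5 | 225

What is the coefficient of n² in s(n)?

5

First differences: 18, 40, 68, 102. Second differences: 22, 28, 34. Third differences: 6, 6.
Level-3 differences are constant, so s has degree 3.
Fitting a degree-3 polynomial gives s(n) = n³ + 5n² - 4n - 5.
The coefficient of n² is 5.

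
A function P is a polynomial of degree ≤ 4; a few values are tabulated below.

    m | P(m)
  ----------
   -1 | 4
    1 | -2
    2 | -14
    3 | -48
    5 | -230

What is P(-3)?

66

Write P(m) = am^4 + bm³ + cm² + dm + e; the 5 given values yield a linear system in the 5 coefficients.
Solving, the leading coefficient vanishes, and P(m) = -2m³ + m² - m.
Then P(-3) = 66.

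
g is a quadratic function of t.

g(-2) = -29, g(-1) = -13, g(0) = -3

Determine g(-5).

-113

Write g(t) = at² + bt + c; the 3 given values yield a linear system in the 3 coefficients.
Solving, g(t) = -3t² + 7t - 3.
Then g(-5) = -113.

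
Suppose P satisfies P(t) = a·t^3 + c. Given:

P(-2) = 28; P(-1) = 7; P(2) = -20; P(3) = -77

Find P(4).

From P(-2) = 28 and P(-1) = 7: -8a + c = 28 and -1a + c = 7.
Subtracting: 7a = -21, so a = -3; then c = 28 − (-3)·(-8) = 4.
So P(t) = -3t³ + 4, and P(4) = -188.

-188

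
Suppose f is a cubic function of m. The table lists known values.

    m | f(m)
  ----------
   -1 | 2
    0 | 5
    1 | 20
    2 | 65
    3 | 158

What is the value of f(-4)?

-115

First differences: 3, 15, 45, 93. Second differences: 12, 30, 48. Third differences: 18, 18.
Level-3 differences are constant, so f has degree 3.
Fitting a degree-3 polynomial gives f(m) = 3m³ + 6m² + 6m + 5.
Then f(-4) = -115.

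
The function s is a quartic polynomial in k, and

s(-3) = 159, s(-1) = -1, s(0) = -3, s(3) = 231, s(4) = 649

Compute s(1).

7

Write s(k) = ak^4 + bk³ + ck² + dk + e; the 5 given values yield a linear system in the 5 coefficients.
Solving, s(k) = 2k^4 + k³ + 4k² + 3k - 3.
Then s(1) = 7.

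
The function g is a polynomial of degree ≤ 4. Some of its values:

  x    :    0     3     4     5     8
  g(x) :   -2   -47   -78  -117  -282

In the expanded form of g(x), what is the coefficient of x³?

Write g(x) = ax^4 + bx³ + cx² + dx + e; the 5 given values yield a linear system in the 5 coefficients.
Solving, the top 2 coefficients vanish, and g(x) = -4x² - 3x - 2.
The coefficient of x³ is 0.

0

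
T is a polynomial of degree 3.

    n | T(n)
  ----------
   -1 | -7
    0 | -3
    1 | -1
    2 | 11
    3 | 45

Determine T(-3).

First differences: 4, 2, 12, 34. Second differences: -2, 10, 22. Third differences: 12, 12.
Level-3 differences are constant, so T has degree 3.
Fitting a degree-3 polynomial gives T(n) = 2n³ - n² + n - 3.
Then T(-3) = -69.

-69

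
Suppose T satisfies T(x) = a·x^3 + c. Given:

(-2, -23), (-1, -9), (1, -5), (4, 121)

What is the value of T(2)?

From T(-2) = -23 and T(-1) = -9: -8a + c = -23 and -1a + c = -9.
Subtracting: 7a = 14, so a = 2; then c = -23 − 2·(-8) = -7.
So T(x) = 2x³ − 7, and T(2) = 9.

9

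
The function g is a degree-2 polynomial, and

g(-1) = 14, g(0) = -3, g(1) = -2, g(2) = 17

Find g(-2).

49

First differences: -17, 1, 19. Second differences: 18, 18.
Level-2 differences are constant, so g has degree 2.
Fitting a degree-2 polynomial gives g(m) = 9m² - 8m - 3.
Then g(-2) = 49.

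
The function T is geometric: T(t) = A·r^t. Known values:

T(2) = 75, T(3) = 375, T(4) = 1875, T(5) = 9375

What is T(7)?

Consecutive ratio: 375/75 = 5, and 1875/375 = 5, so r = 5.
Then A·5^2 = 75 gives A = 3, and T(t) = 3·5^t.
T(7) = 3·5^7 = 234375.

234375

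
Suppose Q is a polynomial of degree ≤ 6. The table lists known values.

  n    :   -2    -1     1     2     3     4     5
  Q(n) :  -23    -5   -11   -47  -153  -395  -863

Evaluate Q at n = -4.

-251

Write Q(n) = an^6 + bn^5 + cn^4 + dn³ + en² + pn + q; the 7 given values yield a linear system in the 7 coefficients.
Solving, the top 2 coefficients vanish, and Q(n) = -n^4 - n³ - 4n² - 2n - 3.
Then Q(-4) = -251.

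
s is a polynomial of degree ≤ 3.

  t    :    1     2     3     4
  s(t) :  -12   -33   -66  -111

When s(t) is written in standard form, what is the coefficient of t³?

Write s(t) = at³ + bt² + ct + d; the 4 given values yield a linear system in the 4 coefficients.
Solving, the leading coefficient vanishes, and s(t) = -6t² - 3t - 3.
The coefficient of t³ is 0.

0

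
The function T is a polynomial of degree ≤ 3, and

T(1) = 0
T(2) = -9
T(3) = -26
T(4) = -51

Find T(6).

-125

Write T(k) = ak³ + bk² + ck + d; the 4 given values yield a linear system in the 4 coefficients.
Solving, the leading coefficient vanishes, and T(k) = -4k² + 3k + 1.
Then T(6) = -125.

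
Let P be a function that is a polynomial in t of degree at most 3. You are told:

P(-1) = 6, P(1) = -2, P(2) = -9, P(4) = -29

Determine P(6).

Write P(t) = at³ + bt² + ct + d; the 4 given values yield a linear system in the 4 coefficients.
Solving, the leading coefficient vanishes, and P(t) = -t² - 4t + 3.
Then P(6) = -57.

-57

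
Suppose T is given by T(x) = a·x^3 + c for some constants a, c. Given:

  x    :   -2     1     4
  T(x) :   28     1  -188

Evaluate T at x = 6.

From T(-2) = 28 and T(1) = 1: -8a + c = 28 and 1a + c = 1.
Subtracting: 9a = -27, so a = -3; then c = 28 − (-3)·(-8) = 4.
So T(x) = -3x³ + 4, and T(6) = -644.

-644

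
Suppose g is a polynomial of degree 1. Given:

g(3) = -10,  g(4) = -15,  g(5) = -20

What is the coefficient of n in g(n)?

-5

First differences: -5, -5.
Level-1 differences are constant, so g has degree 1.
Fitting a degree-1 polynomial gives g(n) = -5n + 5.
The coefficient of n is -5.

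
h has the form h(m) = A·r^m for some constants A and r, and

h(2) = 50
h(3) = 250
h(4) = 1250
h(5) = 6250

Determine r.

Consecutive ratio: 250/50 = 5, and 1250/250 = 5, so r = 5.
Then A·5^2 = 50 gives A = 2, and h(m) = 2·5^m.

5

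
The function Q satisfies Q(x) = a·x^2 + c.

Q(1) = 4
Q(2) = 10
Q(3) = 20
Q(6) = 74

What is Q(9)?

164

From Q(1) = 4 and Q(2) = 10: 1a + c = 4 and 4a + c = 10.
Subtracting: 3a = 6, so a = 2; then c = 4 − 2·1 = 2.
So Q(x) = 2x² + 2, and Q(9) = 164.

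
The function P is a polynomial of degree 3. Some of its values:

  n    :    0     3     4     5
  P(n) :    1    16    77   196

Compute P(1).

-4

Write P(n) = an³ + bn² + cn + d; the 4 given values yield a linear system in the 4 coefficients.
Solving, P(n) = 3n³ - 7n² - n + 1.
Then P(1) = -4.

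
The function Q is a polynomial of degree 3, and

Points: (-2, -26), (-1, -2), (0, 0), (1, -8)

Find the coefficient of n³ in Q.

2

Write Q(n) = an³ + bn² + cn + d; the 4 given values yield a linear system in the 4 coefficients.
Solving, Q(n) = 2n³ - 5n² - 5n.
The coefficient of n³ is 2.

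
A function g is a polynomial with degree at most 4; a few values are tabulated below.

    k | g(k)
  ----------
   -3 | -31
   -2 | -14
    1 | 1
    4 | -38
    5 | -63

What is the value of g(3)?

-19

Write g(k) = ak^4 + bk³ + ck² + dk + e; the 5 given values yield a linear system in the 5 coefficients.
Solving, the top 2 coefficients vanish, and g(k) = -3k² + 2k + 2.
Then g(3) = -19.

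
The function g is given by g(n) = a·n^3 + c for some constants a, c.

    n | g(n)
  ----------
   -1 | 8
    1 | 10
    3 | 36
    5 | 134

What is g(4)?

From g(-1) = 8 and g(1) = 10: -1a + c = 8 and 1a + c = 10.
Subtracting: 2a = 2, so a = 1; then c = 8 − 1·(-1) = 9.
So g(n) = 1n³ + 9, and g(4) = 73.

73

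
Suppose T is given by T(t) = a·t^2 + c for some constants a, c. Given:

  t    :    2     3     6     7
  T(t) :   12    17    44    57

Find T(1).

9

From T(2) = 12 and T(3) = 17: 4a + c = 12 and 9a + c = 17.
Subtracting: 5a = 5, so a = 1; then c = 12 − 1·4 = 8.
So T(t) = 1t² + 8, and T(1) = 9.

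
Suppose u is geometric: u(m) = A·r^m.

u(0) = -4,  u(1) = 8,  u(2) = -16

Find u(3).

32

Consecutive ratio: 8/(-4) = -2, and -16/8 = -2, so r = -2.
Then A·(-2)^0 = -4 gives A = -4, and u(m) = -4·(-2)^m.
u(3) = -4·(-2)^3 = 32.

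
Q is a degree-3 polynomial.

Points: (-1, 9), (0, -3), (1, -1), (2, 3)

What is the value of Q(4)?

-31

Write Q(k) = ak³ + bk² + ck + d; the 4 given values yield a linear system in the 4 coefficients.
Solving, Q(k) = -2k³ + 7k² - 3k - 3.
Then Q(4) = -31.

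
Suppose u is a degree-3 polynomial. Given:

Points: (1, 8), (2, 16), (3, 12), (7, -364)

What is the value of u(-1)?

4

Write u(x) = ax³ + bx² + cx + d; the 4 given values yield a linear system in the 4 coefficients.
Solving, u(x) = -2x³ + 6x² + 4x.
Then u(-1) = 4.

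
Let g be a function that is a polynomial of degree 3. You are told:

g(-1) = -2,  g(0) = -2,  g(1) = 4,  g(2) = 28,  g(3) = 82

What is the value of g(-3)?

First differences: 0, 6, 24, 54. Second differences: 6, 18, 30. Third differences: 12, 12.
Level-3 differences are constant, so g has degree 3.
Fitting a degree-3 polynomial gives g(m) = 2m³ + 3m² + m - 2.
Then g(-3) = -32.

-32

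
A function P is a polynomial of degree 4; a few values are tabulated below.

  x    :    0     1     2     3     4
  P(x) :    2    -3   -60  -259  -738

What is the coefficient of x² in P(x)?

-3

Write P(x) = ax^4 + bx³ + cx² + dx + e; the 5 given values yield a linear system in the 5 coefficients.
Solving, P(x) = -2x^4 - 3x³ - 3x² + 3x + 2.
The coefficient of x² is -3.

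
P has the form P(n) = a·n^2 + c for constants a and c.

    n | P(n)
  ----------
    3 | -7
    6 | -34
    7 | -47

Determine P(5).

From P(3) = -7 and P(6) = -34: 9a + c = -7 and 36a + c = -34.
Subtracting: 27a = -27, so a = -1; then c = -7 − (-1)·9 = 2.
So P(n) = -1n² + 2, and P(5) = -23.

-23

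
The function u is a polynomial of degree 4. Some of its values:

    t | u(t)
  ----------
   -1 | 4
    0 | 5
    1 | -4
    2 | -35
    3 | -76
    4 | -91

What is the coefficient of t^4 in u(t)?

First differences: 1, -9, -31, -41, -15. Second differences: -10, -22, -10, 26. Third differences: -12, 12, 36. Fourth differences: 24, 24.
Level-4 differences are constant, so u has degree 4.
Fitting a degree-4 polynomial gives u(t) = t^4 - 4t³ - 6t² + 5.
The coefficient of t^4 is 1.

1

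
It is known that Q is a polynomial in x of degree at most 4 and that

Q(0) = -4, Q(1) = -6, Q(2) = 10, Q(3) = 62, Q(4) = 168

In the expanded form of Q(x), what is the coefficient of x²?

Write Q(x) = ax^4 + bx³ + cx² + dx + e; the 5 given values yield a linear system in the 5 coefficients.
Solving, the leading coefficient vanishes, and Q(x) = 3x³ - 5x - 4.
The coefficient of x² is 0.

0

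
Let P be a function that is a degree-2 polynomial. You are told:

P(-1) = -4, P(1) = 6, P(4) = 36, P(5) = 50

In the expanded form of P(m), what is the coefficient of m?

5

Write P(m) = am² + bm + c; the 4 given values yield a linear system in the 3 coefficients.
Solving, P(m) = m² + 5m.
The coefficient of m is 5.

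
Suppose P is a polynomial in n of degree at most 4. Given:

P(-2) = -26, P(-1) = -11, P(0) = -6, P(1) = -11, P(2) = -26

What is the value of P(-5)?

Write P(n) = an^4 + bn³ + cn² + dn + e; the 5 given values yield a linear system in the 5 coefficients.
Solving, the top 2 coefficients vanish, and P(n) = -5n² - 6.
Then P(-5) = -131.

-131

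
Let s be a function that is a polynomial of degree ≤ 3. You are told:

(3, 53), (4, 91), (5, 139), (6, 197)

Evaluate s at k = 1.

7

Write s(k) = ak³ + bk² + ck + d; the 4 given values yield a linear system in the 4 coefficients.
Solving, the leading coefficient vanishes, and s(k) = 5k² + 3k - 1.
Then s(1) = 7.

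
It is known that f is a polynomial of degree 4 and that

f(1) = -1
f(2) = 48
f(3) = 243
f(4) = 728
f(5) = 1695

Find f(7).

Write f(t) = at^4 + bt³ + ct² + dt + e; the 5 given values yield a linear system in the 5 coefficients.
Solving, f(t) = 2t^4 + 4t³ - t² - 6t.
Then f(7) = 6083.

6083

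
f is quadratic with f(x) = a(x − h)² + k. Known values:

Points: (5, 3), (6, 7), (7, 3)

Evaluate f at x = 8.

First differences 4, -4; second difference -8 = 2a, so a = -4.
Expanding, the x-coefficient is −2ah = 8h; matching it to the data gives h = 6, and then k = 7.
So f(x) = -4(x − 6)² + 7.
f(8) = -4·2² + 7 = -9.

-9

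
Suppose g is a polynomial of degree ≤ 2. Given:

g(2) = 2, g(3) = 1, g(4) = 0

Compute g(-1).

5

Write g(k) = ak² + bk + c; the 3 given values yield a linear system in the 3 coefficients.
Solving, the leading coefficient vanishes, and g(k) = -k + 4.
Then g(-1) = 5.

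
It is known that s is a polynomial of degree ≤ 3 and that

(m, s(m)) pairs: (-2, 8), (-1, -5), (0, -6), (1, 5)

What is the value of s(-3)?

Write s(m) = am³ + bm² + cm + d; the 4 given values yield a linear system in the 4 coefficients.
Solving, the leading coefficient vanishes, and s(m) = 6m² + 5m - 6.
Then s(-3) = 33.

33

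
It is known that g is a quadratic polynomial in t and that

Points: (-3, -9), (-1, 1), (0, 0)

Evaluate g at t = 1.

-5

Write g(t) = at² + bt + c; the 3 given values yield a linear system in the 3 coefficients.
Solving, g(t) = -2t² - 3t.
Then g(1) = -5.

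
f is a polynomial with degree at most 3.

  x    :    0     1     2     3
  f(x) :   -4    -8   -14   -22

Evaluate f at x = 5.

Write f(x) = ax³ + bx² + cx + d; the 4 given values yield a linear system in the 4 coefficients.
Solving, the leading coefficient vanishes, and f(x) = -x² - 3x - 4.
Then f(5) = -44.

-44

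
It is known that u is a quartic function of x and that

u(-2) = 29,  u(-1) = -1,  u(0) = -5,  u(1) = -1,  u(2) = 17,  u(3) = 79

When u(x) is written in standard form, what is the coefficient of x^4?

Write u(x) = ax^4 + bx³ + cx² + dx + e; the 6 given values yield a linear system in the 5 coefficients.
Solving, u(x) = x^4 - x³ + 3x² + x - 5.
The coefficient of x^4 is 1.

1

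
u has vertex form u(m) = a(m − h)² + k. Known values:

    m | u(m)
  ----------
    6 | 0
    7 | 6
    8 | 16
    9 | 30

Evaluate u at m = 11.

First differences 6, 10, 14; second difference 4 = 2a, so a = 2.
Expanding, the m-coefficient is −2ah = -4h; matching it to the data gives h = 5, and then k = -2.
So u(m) = 2(m − 5)² − 2.
u(11) = 2·6² − 2 = 70.

70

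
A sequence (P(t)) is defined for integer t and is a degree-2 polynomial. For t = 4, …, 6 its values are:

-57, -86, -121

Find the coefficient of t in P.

-2

Write P(t) = at² + bt + c; the 3 given values yield a linear system in the 3 coefficients.
Solving, P(t) = -3t² - 2t - 1.
The coefficient of t is -2.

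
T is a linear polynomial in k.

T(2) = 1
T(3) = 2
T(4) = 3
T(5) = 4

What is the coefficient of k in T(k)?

First differences: 1, 1, 1.
Level-1 differences are constant, so T has degree 1.
Fitting a degree-1 polynomial gives T(k) = k - 1.
The coefficient of k is 1.

1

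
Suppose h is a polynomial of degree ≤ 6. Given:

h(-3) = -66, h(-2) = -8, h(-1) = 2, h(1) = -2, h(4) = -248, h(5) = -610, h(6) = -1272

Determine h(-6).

-1248

Write h(x) = ax^6 + bx^5 + cx^4 + dx³ + ex² + px + q; the 7 given values yield a linear system in the 7 coefficients.
Solving, the top 2 coefficients vanish, and h(x) = -x^4 + x² - 2x.
Then h(-6) = -1248.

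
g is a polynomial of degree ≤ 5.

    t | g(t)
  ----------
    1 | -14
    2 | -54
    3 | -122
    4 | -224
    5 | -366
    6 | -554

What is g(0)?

First differences: -40, -68, -102, -142, -188. Second differences: -28, -34, -40, -46. Third differences: -6, -6, -6.
Level-3 differences are constant, so g has degree 3.
Fitting a degree-3 polynomial gives g(t) = -t³ - 8t² - 9t + 4.
The constant term is g(0) = 4.

4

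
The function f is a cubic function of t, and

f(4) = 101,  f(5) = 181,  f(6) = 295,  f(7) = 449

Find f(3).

Write f(t) = at³ + bt² + ct + d; the 4 given values yield a linear system in the 4 coefficients.
Solving, f(t) = t³ + 2t² + t + 1.
Then f(3) = 49.

49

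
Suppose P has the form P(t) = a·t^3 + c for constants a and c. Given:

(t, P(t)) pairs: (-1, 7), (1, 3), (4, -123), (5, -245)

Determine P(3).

From P(-1) = 7 and P(1) = 3: -1a + c = 7 and 1a + c = 3.
Subtracting: 2a = -4, so a = -2; then c = 7 − (-2)·(-1) = 5.
So P(t) = -2t³ + 5, and P(3) = -49.

-49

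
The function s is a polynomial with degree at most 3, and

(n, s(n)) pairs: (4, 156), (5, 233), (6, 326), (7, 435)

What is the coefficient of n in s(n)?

First differences: 77, 93, 109. Second differences: 16, 16.
Level-2 differences are constant, so s has degree 2.
Fitting a degree-2 polynomial gives s(n) = 8n² + 5n + 8.
The coefficient of n is 5.

5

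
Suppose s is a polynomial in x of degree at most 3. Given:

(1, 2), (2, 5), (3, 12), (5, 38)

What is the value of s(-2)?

Write s(x) = ax³ + bx² + cx + d; the 4 given values yield a linear system in the 4 coefficients.
Solving, the leading coefficient vanishes, and s(x) = 2x² - 3x + 3.
Then s(-2) = 17.

17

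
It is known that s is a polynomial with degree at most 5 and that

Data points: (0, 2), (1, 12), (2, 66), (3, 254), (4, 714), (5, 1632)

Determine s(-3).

56

First differences: 10, 54, 188, 460, 918. Second differences: 44, 134, 272, 458. Third differences: 90, 138, 186. Fourth differences: 48, 48.
Level-4 differences are constant, so s has degree 4.
Fitting a degree-4 polynomial gives s(x) = 2x^4 + 3x³ - x² + 6x + 2.
Then s(-3) = 56.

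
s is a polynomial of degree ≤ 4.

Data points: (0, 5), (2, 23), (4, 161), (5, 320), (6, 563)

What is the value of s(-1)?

Write s(x) = ax^4 + bx³ + cx² + dx + e; the 5 given values yield a linear system in the 5 coefficients.
Solving, the leading coefficient vanishes, and s(x) = 3x³ - 3x² + 3x + 5.
Then s(-1) = -4.

-4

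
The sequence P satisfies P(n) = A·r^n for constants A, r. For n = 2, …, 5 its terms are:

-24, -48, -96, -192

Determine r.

Consecutive ratio: -48/(-24) = 2, and -96/(-48) = 2, so r = 2.
Then A·2^2 = -24 gives A = -6, and P(n) = -6·2^n.

2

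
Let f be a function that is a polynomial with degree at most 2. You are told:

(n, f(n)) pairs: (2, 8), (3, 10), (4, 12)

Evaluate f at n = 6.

16

Write f(n) = an² + bn + c; the 3 given values yield a linear system in the 3 coefficients.
Solving, the leading coefficient vanishes, and f(n) = 2n + 4.
Then f(6) = 16.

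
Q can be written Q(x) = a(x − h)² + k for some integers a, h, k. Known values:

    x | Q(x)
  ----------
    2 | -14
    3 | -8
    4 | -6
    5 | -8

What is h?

First differences 6, 2, -2; second difference -4 = 2a, so a = -2.
Expanding, the x-coefficient is −2ah = 4h; matching it to the data gives h = 4, and then k = -6.
So Q(x) = -2(x − 4)² − 6.
Hence h = 4.

4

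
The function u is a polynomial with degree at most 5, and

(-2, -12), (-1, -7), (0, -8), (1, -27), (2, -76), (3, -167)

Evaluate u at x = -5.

57

First differences: 5, -1, -19, -49, -91. Second differences: -6, -18, -30, -42. Third differences: -12, -12, -12.
Level-3 differences are constant, so u has degree 3.
Fitting a degree-3 polynomial gives u(x) = -2x³ - 9x² - 8x - 8.
Then u(-5) = 57.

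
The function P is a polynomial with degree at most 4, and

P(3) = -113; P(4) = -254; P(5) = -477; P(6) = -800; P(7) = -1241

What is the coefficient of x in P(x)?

5

First differences: -141, -223, -323, -441. Second differences: -82, -100, -118. Third differences: -18, -18.
Level-3 differences are constant, so P has degree 3.
Fitting a degree-3 polynomial gives P(x) = -3x³ - 5x² + 5x - 2.
The coefficient of x is 5.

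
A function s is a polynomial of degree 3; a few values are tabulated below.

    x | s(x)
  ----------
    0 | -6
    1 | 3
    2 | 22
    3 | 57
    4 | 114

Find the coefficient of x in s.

Write s(x) = ax³ + bx² + cx + d; the 5 given values yield a linear system in the 4 coefficients.
Solving, s(x) = x³ + 2x² + 6x - 6.
The coefficient of x is 6.

6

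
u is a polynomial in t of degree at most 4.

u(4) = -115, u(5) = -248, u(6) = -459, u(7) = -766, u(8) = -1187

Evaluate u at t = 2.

First differences: -133, -211, -307, -421. Second differences: -78, -96, -114. Third differences: -18, -18.
Level-3 differences are constant, so u has degree 3.
Fitting a degree-3 polynomial gives u(t) = -3t³ + 6t² - 4t - 3.
Then u(2) = -11.

-11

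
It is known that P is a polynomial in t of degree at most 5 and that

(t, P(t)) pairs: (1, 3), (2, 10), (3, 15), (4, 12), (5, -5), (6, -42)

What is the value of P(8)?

-200

First differences: 7, 5, -3, -17, -37. Second differences: -2, -8, -14, -20. Third differences: -6, -6, -6.
Level-3 differences are constant, so P has degree 3.
Fitting a degree-3 polynomial gives P(t) = -t³ + 5t² - t.
Then P(8) = -200.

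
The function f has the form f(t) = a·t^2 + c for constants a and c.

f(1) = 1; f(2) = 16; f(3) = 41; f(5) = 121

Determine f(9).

From f(1) = 1 and f(2) = 16: 1a + c = 1 and 4a + c = 16.
Subtracting: 3a = 15, so a = 5; then c = 1 − 5·1 = -4.
So f(t) = 5t² − 4, and f(9) = 401.

401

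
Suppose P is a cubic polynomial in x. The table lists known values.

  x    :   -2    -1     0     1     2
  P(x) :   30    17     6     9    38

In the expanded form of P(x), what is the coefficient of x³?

First differences: -13, -11, 3, 29. Second differences: 2, 14, 26. Third differences: 12, 12.
Level-3 differences are constant, so P has degree 3.
Fitting a degree-3 polynomial gives P(x) = 2x³ + 7x² - 6x + 6.
The coefficient of x³ is 2.

2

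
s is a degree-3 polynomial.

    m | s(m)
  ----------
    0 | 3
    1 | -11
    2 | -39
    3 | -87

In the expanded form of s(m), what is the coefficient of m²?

Write s(m) = am³ + bm² + cm + d; the 4 given values yield a linear system in the 4 coefficients.
Solving, s(m) = -m³ - 4m² - 9m + 3.
The coefficient of m² is -4.

-4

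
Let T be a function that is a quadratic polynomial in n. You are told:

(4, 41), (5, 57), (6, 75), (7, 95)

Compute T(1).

5

First differences: 16, 18, 20. Second differences: 2, 2.
Level-2 differences are constant, so T has degree 2.
Fitting a degree-2 polynomial gives T(n) = n² + 7n - 3.
Then T(1) = 5.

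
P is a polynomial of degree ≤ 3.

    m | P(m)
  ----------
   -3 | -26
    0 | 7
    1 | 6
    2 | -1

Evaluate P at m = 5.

Write P(m) = am³ + bm² + cm + d; the 4 given values yield a linear system in the 4 coefficients.
Solving, the leading coefficient vanishes, and P(m) = -3m² + 2m + 7.
Then P(5) = -58.

-58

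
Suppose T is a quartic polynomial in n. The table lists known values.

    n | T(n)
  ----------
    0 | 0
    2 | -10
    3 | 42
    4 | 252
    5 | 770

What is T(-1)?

2

Write T(n) = an^4 + bn³ + cn² + dn + e; the 5 given values yield a linear system in the 5 coefficients.
Solving, T(n) = 2n^4 - 3n³ - 4n² - n.
Then T(-1) = 2.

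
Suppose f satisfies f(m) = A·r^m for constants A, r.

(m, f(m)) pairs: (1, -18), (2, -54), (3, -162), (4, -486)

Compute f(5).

Consecutive ratio: -54/(-18) = 3, and -162/(-54) = 3, so r = 3.
Then A·3^1 = -18 gives A = -6, and f(m) = -6·3^m.
f(5) = -6·3^5 = -1458.

-1458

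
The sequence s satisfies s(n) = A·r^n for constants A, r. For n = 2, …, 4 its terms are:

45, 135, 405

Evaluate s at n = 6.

3645

Consecutive ratio: 135/45 = 3, and 405/135 = 3, so r = 3.
Then A·3^2 = 45 gives A = 5, and s(n) = 5·3^n.
s(6) = 5·3^6 = 3645.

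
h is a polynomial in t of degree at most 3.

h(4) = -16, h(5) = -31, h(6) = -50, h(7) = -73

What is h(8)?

-100

First differences: -15, -19, -23. Second differences: -4, -4.
Level-2 differences are constant, so h has degree 2.
Fitting a degree-2 polynomial gives h(t) = -2t² + 3t + 4.
Then h(8) = -100.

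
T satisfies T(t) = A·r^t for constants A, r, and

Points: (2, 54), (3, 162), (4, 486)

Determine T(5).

Consecutive ratio: 162/54 = 3, and 486/162 = 3, so r = 3.
Then A·3^2 = 54 gives A = 6, and T(t) = 6·3^t.
T(5) = 6·3^5 = 1458.

1458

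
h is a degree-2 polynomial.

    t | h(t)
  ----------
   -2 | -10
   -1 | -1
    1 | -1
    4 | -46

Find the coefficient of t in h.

Write h(t) = at² + bt + c; the 4 given values yield a linear system in the 3 coefficients.
Solving, h(t) = -3t² + 2.
The coefficient of t is 0.

0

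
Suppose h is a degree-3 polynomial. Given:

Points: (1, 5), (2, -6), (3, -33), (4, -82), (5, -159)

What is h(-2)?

First differences: -11, -27, -49, -77. Second differences: -16, -22, -28. Third differences: -6, -6.
Level-3 differences are constant, so h has degree 3.
Fitting a degree-3 polynomial gives h(k) = -k³ - 2k² + 2k + 6.
Then h(-2) = 2.

2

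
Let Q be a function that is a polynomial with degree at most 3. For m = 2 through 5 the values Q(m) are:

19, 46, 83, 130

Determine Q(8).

Write Q(m) = am³ + bm² + cm + d; the 4 given values yield a linear system in the 4 coefficients.
Solving, the leading coefficient vanishes, and Q(m) = 5m² + 2m - 5.
Then Q(8) = 331.

331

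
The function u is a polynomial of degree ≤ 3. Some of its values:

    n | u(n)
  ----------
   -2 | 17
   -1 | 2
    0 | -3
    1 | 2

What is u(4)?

First differences: -15, -5, 5. Second differences: 10, 10.
Level-2 differences are constant, so u has degree 2.
Fitting a degree-2 polynomial gives u(n) = 5n² - 3.
Then u(4) = 77.

77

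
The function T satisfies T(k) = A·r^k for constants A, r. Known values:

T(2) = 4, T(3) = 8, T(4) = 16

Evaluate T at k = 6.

Consecutive ratio: 8/4 = 2, and 16/8 = 2, so r = 2.
Then A·2^2 = 4 gives A = 1, and T(k) = 1·2^k.
T(6) = 1·2^6 = 64.

64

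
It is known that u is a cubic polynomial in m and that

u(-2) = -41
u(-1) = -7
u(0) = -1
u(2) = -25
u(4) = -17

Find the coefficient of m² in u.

-8

Write u(m) = am³ + bm² + cm + d; the 5 given values yield a linear system in the 4 coefficients.
Solving, u(m) = 2m³ - 8m² - 4m - 1.
The coefficient of m² is -8.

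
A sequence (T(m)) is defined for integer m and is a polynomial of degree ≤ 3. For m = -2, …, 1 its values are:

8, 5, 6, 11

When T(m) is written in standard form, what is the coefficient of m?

First differences: -3, 1, 5. Second differences: 4, 4.
Level-2 differences are constant, so T has degree 2.
Fitting a degree-2 polynomial gives T(m) = 2m² + 3m + 6.
The coefficient of m is 3.

3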